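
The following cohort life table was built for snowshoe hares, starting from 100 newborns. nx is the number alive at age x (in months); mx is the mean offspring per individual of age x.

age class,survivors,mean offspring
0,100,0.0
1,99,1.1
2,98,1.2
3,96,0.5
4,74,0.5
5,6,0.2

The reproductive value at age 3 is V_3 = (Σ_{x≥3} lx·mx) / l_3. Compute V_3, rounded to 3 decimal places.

lx = nx/n0 = nx/100: 1, 0.99, 0.98, 0.96, 0.74, 0.06
lx·mx for x ≥ 3: 0.48, 0.37, 0.012 → sum = 0.862
V_3 = 0.862 / l_3 = 0.862 / 0.96 = 0.897917… → 0.898

0.898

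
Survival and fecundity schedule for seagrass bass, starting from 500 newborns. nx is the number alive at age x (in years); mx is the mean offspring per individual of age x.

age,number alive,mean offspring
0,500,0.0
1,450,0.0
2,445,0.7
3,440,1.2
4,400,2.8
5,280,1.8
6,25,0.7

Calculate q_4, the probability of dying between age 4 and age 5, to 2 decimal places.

0.30

lx = nx/n0 = nx/500: 1, 0.9, 0.89, 0.88, 0.8, 0.56, 0.05
q_4 = (l_4 − l_5) / l_4 = (0.8 − 0.56) / 0.8
     = 0.24 / 0.8 = 0.3 → 0.30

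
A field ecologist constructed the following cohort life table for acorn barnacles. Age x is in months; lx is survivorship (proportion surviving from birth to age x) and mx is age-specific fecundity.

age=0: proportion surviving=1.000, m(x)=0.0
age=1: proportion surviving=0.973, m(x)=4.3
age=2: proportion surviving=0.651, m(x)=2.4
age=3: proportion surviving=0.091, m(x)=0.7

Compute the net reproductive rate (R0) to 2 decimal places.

5.81

lx·mx by age: 0, 4.1839, 1.5624, 0.0637
R0 = Σ lx·mx = 5.81 → 5.81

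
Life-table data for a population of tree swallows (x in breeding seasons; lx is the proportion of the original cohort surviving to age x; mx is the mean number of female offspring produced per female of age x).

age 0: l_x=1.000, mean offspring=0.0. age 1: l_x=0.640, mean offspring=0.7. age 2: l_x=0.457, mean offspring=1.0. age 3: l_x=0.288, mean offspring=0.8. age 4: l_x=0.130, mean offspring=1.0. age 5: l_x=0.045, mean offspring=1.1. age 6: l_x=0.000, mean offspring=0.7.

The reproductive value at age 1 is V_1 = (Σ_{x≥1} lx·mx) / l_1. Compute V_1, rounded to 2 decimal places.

2.05

lx·mx for x ≥ 1: 0.448, 0.457, 0.2304, 0.13, 0.0495, 0 → sum = 1.3149
V_1 = 1.3149 / l_1 = 1.3149 / 0.64 = 2.054531… → 2.05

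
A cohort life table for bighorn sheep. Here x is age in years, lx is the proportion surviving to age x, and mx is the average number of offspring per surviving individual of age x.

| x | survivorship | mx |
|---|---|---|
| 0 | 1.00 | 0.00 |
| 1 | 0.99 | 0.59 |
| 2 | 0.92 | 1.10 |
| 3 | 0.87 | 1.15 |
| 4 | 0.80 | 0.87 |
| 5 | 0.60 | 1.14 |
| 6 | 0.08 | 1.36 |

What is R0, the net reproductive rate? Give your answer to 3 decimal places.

lx·mx by age: 0, 0.5841, 1.012, 1.0005, 0.696, 0.684, 0.1088
R0 = Σ lx·mx = 4.0854 → 4.085

4.085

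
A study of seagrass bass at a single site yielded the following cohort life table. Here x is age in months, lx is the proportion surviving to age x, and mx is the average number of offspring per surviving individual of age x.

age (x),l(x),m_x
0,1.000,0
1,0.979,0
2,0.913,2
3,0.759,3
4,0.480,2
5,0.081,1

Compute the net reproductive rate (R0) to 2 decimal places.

5.14

lx·mx by age: 0, 0, 1.826, 2.277, 0.96, 0.081
R0 = Σ lx·mx = 5.144 → 5.14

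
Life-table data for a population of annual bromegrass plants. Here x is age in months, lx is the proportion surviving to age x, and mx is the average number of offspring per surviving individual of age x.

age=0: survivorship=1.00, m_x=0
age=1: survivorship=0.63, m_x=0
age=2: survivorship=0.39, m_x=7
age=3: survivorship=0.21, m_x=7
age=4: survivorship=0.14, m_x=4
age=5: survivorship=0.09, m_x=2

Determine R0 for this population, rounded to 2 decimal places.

lx·mx by age: 0, 0, 2.73, 1.47, 0.56, 0.18
R0 = Σ lx·mx = 4.94 → 4.94

4.94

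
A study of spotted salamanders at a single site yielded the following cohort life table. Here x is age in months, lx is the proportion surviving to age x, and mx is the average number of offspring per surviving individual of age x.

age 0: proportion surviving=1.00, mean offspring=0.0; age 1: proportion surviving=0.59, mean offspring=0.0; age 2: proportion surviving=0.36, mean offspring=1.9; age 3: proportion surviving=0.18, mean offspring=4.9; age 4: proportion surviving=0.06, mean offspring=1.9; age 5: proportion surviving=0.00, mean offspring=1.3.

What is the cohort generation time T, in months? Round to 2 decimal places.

2.66

lx·mx: 0, 0, 0.684, 0.882, 0.114, 0 → R0 = 1.68
x·lx·mx: 0, 0, 1.368, 2.646, 0.456, 0 → Σ = 4.47
T = 4.47 / 1.68 = 2.660714… → 2.66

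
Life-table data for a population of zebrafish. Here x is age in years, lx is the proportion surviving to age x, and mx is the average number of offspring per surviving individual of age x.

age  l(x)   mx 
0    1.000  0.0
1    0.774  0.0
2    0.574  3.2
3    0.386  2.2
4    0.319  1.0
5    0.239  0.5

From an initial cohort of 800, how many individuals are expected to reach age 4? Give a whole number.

255

Expected survivors = N0 · l_4 = 800 × 0.319 = 255.2 → 255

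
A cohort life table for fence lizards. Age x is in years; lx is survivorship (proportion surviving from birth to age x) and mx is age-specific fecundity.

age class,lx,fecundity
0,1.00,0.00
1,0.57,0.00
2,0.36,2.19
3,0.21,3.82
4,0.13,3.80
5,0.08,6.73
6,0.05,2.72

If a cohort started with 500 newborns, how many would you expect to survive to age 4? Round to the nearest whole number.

65

Expected survivors = N0 · l_4 = 500 × 0.13 = 65 → 65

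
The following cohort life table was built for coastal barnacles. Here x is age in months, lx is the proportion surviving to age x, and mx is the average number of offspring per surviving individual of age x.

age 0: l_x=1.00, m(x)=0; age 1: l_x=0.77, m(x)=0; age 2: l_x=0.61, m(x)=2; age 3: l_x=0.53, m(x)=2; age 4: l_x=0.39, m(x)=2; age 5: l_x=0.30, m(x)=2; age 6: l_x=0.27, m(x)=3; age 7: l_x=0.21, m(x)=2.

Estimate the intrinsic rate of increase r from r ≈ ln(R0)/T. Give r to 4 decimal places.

0.3972

R0 = Σ lx·mx = 0 + 0 + 1.22 + 1.06 + 0.78 + 0.6 + 0.81 + 0.42 = 4.89
Σ x·lx·mx = 19.54; T = 19.54/4.89 = 3.99591…
r ≈ ln(R0)/T = ln(4.89)/3.99591… = 0.397204… → 0.3972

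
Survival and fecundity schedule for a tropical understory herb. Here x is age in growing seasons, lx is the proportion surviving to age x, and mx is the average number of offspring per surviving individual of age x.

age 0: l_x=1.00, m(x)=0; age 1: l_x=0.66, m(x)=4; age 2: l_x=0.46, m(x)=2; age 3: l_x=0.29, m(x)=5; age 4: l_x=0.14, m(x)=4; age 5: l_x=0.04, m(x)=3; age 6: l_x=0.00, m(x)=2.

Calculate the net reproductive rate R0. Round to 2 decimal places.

lx·mx by age: 0, 2.64, 0.92, 1.45, 0.56, 0.12, 0
R0 = Σ lx·mx = 5.69 → 5.69

5.69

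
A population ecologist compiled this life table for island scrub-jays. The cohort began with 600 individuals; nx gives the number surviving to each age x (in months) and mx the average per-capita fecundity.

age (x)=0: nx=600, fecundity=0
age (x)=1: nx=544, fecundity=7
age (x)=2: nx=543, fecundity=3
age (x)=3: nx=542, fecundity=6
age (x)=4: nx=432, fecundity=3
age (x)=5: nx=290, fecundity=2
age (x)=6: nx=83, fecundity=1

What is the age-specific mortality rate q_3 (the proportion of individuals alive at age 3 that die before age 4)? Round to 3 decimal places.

0.203

lx = nx/n0 = nx/600: 1, 0.90667…, 0.905, 0.90333…, 0.72, 0.48333…, 0.13833…
q_3 = (l_3 − l_4) / l_3 = (0.903333… − 0.72) / 0.903333…
     = 0.183333… / 0.903333… = 0.202952… → 0.203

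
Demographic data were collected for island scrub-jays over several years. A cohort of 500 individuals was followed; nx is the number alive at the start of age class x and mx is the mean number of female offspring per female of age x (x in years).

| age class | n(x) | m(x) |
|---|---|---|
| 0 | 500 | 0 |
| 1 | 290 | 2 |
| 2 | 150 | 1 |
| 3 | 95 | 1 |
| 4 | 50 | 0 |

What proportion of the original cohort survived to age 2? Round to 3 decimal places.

0.300

l_2 = n_2/n_0 = 150/500 = 0.3 → 0.300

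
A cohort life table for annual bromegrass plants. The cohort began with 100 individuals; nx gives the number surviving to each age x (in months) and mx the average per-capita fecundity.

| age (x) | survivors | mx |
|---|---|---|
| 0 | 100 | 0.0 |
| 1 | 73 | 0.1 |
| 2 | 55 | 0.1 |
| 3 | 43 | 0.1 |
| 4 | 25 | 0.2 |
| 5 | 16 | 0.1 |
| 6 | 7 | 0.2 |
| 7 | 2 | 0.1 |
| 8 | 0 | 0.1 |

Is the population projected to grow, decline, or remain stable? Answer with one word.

declining

lx = nx/n0 = nx/100: 1, 0.73, 0.55, 0.43, 0.25, 0.16, 0.07, 0.02, 0
R0 = Σ lx·mx = 0 + 0.073 + 0.055 + 0.043 + 0.05 + 0.016 + 0.014 + 0.002 + 0 = 0.253
R0 < 1, so the population is declining.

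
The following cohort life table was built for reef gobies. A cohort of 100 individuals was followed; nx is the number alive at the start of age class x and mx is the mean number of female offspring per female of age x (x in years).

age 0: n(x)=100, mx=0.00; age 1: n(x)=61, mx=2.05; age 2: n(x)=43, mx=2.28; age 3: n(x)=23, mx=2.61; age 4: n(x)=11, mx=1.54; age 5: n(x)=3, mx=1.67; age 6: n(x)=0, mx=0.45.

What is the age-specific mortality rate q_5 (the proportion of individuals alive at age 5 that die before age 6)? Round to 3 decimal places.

lx = nx/n0 = nx/100: 1, 0.61, 0.43, 0.23, 0.11, 0.03, 0
q_5 = (l_5 − l_6) / l_5 = (0.03 − 0) / 0.03
     = 0.03 / 0.03 = 1 → 1.000

1.000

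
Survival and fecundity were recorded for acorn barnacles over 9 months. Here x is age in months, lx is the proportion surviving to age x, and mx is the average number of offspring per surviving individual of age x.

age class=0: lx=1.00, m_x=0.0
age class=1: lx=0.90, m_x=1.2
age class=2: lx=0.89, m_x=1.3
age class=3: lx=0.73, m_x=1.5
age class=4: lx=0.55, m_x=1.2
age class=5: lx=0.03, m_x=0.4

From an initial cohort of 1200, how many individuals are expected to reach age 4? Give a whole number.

660

Expected survivors = N0 · l_4 = 1200 × 0.55 = 660 → 660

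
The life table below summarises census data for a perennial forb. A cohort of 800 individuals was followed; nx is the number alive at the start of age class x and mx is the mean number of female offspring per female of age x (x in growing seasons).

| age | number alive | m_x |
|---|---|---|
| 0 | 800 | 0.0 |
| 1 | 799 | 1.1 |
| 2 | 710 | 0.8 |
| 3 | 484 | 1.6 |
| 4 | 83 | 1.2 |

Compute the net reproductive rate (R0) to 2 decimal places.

lx = nx/n0 = nx/800: 1, 0.99875, 0.8875, 0.605, 0.10375
lx·mx by age: 0, 1.098625, 0.71, 0.968, 0.1245
R0 = Σ lx·mx = 2.901125 → 2.90

2.90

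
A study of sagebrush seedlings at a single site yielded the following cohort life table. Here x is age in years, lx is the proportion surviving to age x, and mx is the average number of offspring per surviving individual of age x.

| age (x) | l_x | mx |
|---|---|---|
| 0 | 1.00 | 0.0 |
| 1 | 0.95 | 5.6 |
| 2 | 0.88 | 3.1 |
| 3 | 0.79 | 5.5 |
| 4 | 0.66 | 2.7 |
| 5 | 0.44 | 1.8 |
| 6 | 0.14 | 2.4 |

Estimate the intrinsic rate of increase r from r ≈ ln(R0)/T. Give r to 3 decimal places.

R0 = Σ lx·mx = 0 + 5.32 + 2.728 + 4.345 + 1.782 + 0.792 + 0.336 = 15.303
Σ x·lx·mx = 36.915; T = 36.915/15.303 = 2.41227…
r ≈ ln(R0)/T = ln(15.303)/2.41227… = 1.1309… → 1.131

1.131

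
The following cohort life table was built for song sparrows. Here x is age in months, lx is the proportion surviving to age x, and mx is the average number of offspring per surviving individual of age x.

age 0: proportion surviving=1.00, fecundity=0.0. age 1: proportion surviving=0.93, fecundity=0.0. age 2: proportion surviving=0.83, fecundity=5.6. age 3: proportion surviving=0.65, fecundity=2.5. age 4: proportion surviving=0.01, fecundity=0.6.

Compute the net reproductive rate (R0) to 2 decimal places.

lx·mx by age: 0, 0, 4.648, 1.625, 0.006
R0 = Σ lx·mx = 6.279 → 6.28

6.28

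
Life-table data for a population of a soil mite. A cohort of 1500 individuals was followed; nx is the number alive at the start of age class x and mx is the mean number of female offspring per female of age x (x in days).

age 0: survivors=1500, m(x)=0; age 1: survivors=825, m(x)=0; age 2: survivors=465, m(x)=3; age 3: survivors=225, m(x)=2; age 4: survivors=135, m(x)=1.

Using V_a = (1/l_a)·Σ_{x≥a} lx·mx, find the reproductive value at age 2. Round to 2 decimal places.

lx = nx/n0 = nx/1500: 1, 0.55, 0.31, 0.15, 0.09
lx·mx for x ≥ 2: 0.93, 0.3, 0.09 → sum = 1.32
V_2 = 1.32 / l_2 = 1.32 / 0.31 = 4.258065… → 4.26

4.26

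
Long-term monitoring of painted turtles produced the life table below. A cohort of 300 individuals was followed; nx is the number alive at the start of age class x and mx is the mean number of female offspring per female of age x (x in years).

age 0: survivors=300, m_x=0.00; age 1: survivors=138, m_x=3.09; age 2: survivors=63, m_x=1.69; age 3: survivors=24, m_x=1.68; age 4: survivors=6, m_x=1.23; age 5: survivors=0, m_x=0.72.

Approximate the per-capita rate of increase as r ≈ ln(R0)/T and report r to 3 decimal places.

lx = nx/n0 = nx/300: 1, 0.46, 0.21, 0.08, 0.02, 0
R0 = Σ lx·mx = 0 + 1.4214 + 0.3549 + 0.1344 + 0.0246 + 0 = 1.9353
Σ x·lx·mx = 2.6328; T = 2.6328/1.9353 = 1.36041…
r ≈ ln(R0)/T = ln(1.9353)/1.36041… = 0.48534… → 0.485

0.485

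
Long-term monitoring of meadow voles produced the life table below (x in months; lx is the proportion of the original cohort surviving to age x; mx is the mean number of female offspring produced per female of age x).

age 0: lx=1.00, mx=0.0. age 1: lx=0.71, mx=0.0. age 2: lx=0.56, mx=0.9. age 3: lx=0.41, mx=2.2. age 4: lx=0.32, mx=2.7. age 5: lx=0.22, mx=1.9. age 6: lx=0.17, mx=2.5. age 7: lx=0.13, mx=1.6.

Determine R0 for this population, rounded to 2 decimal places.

lx·mx by age: 0, 0, 0.504, 0.902, 0.864, 0.418, 0.425, 0.208
R0 = Σ lx·mx = 3.321 → 3.32

3.32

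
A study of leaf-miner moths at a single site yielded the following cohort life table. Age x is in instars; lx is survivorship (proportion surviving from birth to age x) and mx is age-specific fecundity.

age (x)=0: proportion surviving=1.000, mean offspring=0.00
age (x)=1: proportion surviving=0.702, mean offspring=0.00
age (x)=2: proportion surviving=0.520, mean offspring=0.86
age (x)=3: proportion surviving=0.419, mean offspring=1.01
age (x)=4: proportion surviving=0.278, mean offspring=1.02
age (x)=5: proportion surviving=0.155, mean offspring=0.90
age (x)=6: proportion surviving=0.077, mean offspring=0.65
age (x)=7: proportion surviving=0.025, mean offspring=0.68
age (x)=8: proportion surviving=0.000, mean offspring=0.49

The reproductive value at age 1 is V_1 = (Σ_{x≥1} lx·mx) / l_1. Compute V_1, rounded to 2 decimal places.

1.94

lx·mx for x ≥ 1: 0, 0.4472, 0.42319, 0.28356, 0.1395, 0.05005, 0.017, 0 → sum = 1.3605
V_1 = 1.3605 / l_1 = 1.3605 / 0.702 = 1.938034… → 1.94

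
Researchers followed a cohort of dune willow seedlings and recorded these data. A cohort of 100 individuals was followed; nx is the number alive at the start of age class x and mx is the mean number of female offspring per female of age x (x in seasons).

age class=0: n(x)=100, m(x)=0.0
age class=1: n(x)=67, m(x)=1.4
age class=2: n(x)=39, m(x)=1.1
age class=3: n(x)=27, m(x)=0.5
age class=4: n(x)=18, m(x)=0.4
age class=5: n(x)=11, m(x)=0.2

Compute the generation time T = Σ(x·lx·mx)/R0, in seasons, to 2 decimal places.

1.63

lx = nx/n0 = nx/100: 1, 0.67, 0.39, 0.27, 0.18, 0.11
lx·mx: 0, 0.938, 0.429, 0.135, 0.072, 0.022 → R0 = 1.596
x·lx·mx: 0, 0.938, 0.858, 0.405, 0.288, 0.11 → Σ = 2.599
T = 2.599 / 1.596 = 1.628446… → 1.63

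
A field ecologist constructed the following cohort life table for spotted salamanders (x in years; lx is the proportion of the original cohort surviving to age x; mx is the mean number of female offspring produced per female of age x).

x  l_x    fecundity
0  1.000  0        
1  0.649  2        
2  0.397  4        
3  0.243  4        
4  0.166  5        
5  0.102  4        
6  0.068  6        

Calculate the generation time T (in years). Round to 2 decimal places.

lx·mx: 0, 1.298, 1.588, 0.972, 0.83, 0.408, 0.408 → R0 = 5.504
x·lx·mx: 0, 1.298, 3.176, 2.916, 3.32, 2.04, 2.448 → Σ = 15.198
T = 15.198 / 5.504 = 2.761265… → 2.76

2.76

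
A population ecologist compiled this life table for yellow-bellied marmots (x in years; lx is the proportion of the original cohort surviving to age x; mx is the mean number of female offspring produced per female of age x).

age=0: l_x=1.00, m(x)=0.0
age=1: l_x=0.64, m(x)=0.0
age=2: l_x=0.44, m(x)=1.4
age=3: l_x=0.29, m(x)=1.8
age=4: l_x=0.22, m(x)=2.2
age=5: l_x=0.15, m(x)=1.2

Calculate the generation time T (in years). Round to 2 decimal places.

3.13

lx·mx: 0, 0, 0.616, 0.522, 0.484, 0.18 → R0 = 1.802
x·lx·mx: 0, 0, 1.232, 1.566, 1.936, 0.9 → Σ = 5.634
T = 5.634 / 1.802 = 3.126526… → 3.13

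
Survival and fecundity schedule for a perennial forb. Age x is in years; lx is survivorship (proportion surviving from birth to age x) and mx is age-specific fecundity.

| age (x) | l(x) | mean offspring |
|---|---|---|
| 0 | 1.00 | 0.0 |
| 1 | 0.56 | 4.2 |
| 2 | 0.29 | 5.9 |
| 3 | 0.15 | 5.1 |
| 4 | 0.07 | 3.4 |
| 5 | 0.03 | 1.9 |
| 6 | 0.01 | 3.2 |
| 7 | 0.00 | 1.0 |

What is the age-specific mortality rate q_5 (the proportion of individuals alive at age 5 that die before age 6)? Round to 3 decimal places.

0.667

q_5 = (l_5 − l_6) / l_5 = (0.03 − 0.01) / 0.03
     = 0.02 / 0.03 = 0.666667… → 0.667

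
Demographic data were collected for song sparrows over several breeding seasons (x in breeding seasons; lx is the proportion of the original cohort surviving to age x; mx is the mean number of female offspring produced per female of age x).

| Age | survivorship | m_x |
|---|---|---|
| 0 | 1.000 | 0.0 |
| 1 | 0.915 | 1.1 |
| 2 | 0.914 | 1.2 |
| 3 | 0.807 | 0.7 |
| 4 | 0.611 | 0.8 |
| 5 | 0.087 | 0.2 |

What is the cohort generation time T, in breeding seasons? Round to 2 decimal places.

lx·mx: 0, 1.0065, 1.0968, 0.5649, 0.4888, 0.0174 → R0 = 3.1744
x·lx·mx: 0, 1.0065, 2.1936, 1.6947, 1.9552, 0.087 → Σ = 6.937
T = 6.937 / 3.1744 = 2.185295… → 2.19

2.19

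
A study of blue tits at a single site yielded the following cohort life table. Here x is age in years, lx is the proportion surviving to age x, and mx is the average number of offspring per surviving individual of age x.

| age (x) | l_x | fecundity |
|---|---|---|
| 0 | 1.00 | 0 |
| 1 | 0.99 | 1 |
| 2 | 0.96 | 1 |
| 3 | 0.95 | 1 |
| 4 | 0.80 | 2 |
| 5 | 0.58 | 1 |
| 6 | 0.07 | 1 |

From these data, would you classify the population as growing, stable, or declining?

R0 = Σ lx·mx = 0 + 0.99 + 0.96 + 0.95 + 1.6 + 0.58 + 0.07 = 5.15
R0 > 1, so the population is growing.

growing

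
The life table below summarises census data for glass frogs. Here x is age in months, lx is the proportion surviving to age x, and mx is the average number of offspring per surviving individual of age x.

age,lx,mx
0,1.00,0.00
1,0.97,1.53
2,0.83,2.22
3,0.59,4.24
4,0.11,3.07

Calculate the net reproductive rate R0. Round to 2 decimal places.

6.17

lx·mx by age: 0, 1.4841, 1.8426, 2.5016, 0.3377
R0 = Σ lx·mx = 6.166 → 6.17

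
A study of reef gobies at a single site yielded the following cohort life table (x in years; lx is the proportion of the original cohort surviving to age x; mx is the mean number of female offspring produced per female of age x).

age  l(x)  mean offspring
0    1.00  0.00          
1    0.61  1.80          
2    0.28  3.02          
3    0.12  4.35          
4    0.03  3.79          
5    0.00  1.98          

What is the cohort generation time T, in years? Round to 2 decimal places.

1.86

lx·mx: 0, 1.098, 0.8456, 0.522, 0.1137, 0 → R0 = 2.5793
x·lx·mx: 0, 1.098, 1.6912, 1.566, 0.4548, 0 → Σ = 4.81
T = 4.81 / 2.5793 = 1.864847… → 1.86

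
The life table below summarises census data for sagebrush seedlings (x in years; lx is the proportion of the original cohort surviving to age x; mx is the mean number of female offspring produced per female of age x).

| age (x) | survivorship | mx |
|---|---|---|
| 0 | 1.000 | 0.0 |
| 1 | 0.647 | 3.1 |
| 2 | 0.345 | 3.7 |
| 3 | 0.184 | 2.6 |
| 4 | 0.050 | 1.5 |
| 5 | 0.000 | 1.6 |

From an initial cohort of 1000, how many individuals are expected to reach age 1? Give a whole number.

647

Expected survivors = N0 · l_1 = 1000 × 0.647 = 647 → 647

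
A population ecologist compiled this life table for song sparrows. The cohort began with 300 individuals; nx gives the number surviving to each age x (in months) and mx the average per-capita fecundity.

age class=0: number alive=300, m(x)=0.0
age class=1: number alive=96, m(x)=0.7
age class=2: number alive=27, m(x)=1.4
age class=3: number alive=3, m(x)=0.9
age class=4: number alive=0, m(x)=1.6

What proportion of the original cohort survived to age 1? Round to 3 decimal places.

l_1 = n_1/n_0 = 96/300 = 0.32 → 0.320

0.320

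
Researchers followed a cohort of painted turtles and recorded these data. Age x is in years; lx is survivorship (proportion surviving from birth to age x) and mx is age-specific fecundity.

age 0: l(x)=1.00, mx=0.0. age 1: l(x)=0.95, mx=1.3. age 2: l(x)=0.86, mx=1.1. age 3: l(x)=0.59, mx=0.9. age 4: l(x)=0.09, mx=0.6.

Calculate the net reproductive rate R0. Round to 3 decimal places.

lx·mx by age: 0, 1.235, 0.946, 0.531, 0.054
R0 = Σ lx·mx = 2.766 → 2.766

2.766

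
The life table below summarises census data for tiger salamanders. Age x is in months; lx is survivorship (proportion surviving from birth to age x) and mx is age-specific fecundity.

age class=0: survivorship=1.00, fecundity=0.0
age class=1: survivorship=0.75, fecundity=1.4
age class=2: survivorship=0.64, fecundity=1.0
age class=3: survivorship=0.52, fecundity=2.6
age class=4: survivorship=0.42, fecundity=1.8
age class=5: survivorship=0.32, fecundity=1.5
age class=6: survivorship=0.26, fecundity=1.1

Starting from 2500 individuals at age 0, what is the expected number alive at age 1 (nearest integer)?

Expected survivors = N0 · l_1 = 2500 × 0.75 = 1875 → 1875

1875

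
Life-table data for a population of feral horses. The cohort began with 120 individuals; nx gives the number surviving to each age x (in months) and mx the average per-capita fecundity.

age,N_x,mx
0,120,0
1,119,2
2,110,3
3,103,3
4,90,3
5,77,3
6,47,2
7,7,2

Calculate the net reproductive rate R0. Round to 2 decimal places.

lx = nx/n0 = nx/120: 1, 0.99167…, 0.91667…, 0.85833…, 0.75, 0.64167…, 0.39167…, 0.05833…
lx·mx by age: 0, 1.983333…, 2.75…, 2.575…, 2.25, 1.925…, 0.783333…, 0.116667…
R0 = Σ lx·mx = 12.383333… → 12.38

12.38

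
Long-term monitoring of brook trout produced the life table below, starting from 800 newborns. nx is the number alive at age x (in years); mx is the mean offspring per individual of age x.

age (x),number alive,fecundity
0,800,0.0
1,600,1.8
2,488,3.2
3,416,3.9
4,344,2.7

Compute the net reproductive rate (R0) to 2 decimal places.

lx = nx/n0 = nx/800: 1, 0.75, 0.61, 0.52, 0.43
lx·mx by age: 0, 1.35, 1.952, 2.028, 1.161
R0 = Σ lx·mx = 6.491 → 6.49

6.49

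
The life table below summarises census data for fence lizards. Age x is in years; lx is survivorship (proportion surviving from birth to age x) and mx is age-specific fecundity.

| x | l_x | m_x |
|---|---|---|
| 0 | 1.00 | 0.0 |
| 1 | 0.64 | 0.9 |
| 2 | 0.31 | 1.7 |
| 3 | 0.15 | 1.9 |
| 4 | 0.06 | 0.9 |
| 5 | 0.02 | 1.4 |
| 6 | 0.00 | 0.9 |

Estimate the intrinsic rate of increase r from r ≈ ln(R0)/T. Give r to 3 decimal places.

0.199

R0 = Σ lx·mx = 0 + 0.576 + 0.527 + 0.285 + 0.054 + 0.028 + 0 = 1.47
Σ x·lx·mx = 2.841; T = 2.841/1.47 = 1.93265…
r ≈ ln(R0)/T = ln(1.47)/1.93265… = 0.19934… → 0.199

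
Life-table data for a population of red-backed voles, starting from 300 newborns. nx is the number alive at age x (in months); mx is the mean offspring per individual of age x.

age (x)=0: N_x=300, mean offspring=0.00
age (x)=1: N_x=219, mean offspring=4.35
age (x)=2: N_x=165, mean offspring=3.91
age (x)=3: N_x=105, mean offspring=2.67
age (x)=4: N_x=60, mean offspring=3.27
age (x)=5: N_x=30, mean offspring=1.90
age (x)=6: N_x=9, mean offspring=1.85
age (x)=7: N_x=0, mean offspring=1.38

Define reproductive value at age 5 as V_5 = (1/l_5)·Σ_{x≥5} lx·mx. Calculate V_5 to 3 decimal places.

2.455

lx = nx/n0 = nx/300: 1, 0.73, 0.55, 0.35, 0.2, 0.1, 0.03, 0
lx·mx for x ≥ 5: 0.19, 0.0555, 0 → sum = 0.2455
V_5 = 0.2455 / l_5 = 0.2455 / 0.1 = 2.455 → 2.455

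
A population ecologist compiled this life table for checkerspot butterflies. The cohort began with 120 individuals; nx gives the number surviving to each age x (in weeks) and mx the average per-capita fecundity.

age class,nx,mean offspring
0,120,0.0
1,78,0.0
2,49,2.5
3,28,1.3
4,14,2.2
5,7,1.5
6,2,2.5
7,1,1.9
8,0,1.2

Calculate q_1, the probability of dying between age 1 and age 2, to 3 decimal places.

lx = nx/n0 = nx/120: 1, 0.65, 0.40833…, 0.23333…, 0.11667…, 0.05833…, 0.01667…, 0.00833…, 0
q_1 = (l_1 − l_2) / l_1 = (0.65 − 0.408333…) / 0.65
     = 0.241667… / 0.65 = 0.371795… → 0.372

0.372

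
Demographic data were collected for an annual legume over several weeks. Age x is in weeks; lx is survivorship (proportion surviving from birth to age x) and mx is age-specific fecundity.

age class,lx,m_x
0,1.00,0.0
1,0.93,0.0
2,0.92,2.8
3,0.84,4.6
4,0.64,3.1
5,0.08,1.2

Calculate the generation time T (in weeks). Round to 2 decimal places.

2.95

lx·mx: 0, 0, 2.576, 3.864, 1.984, 0.096 → R0 = 8.52
x·lx·mx: 0, 0, 5.152, 11.592, 7.936, 0.48 → Σ = 25.16
T = 25.16 / 8.52 = 2.953052… → 2.95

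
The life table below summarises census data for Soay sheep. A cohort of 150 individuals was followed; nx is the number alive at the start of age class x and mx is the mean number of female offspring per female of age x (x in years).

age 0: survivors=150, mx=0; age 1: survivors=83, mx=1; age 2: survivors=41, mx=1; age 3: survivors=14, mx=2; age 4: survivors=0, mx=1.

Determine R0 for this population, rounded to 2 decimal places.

1.01

lx = nx/n0 = nx/150: 1, 0.55333…, 0.27333…, 0.09333…, 0
lx·mx by age: 0, 0.553333…, 0.273333…, 0.186667…, 0
R0 = Σ lx·mx = 1.013333… → 1.01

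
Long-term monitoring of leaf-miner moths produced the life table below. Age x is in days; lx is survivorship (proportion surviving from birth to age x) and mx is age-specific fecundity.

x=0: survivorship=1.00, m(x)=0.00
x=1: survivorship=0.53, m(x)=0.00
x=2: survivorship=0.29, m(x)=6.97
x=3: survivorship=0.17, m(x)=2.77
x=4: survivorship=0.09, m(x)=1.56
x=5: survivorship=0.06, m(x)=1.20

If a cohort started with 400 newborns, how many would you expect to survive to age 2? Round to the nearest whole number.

116

Expected survivors = N0 · l_2 = 400 × 0.29 = 116 → 116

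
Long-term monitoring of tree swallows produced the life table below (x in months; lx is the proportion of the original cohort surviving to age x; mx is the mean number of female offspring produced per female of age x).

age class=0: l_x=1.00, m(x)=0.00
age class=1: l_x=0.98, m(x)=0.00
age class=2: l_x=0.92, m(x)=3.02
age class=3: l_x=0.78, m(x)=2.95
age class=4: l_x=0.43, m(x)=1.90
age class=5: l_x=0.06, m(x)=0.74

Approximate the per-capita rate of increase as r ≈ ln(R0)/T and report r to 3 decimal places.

R0 = Σ lx·mx = 0 + 0 + 2.7784 + 2.301 + 0.817 + 0.0444 = 5.9408
Σ x·lx·mx = 15.9498; T = 15.9498/5.9408 = 2.68479…
r ≈ ln(R0)/T = ln(5.9408)/2.68479… = 0.66368… → 0.664

0.664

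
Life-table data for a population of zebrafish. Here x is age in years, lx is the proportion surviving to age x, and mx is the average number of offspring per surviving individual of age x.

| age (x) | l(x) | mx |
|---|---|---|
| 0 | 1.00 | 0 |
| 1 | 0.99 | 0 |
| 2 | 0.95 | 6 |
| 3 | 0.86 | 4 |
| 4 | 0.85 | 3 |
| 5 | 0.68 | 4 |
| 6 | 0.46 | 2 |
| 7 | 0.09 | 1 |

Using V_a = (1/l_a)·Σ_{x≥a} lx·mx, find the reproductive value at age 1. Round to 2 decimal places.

15.58

lx·mx for x ≥ 1: 0, 5.7, 3.44, 2.55, 2.72, 0.92, 0.09 → sum = 15.42
V_1 = 15.42 / l_1 = 15.42 / 0.99 = 15.575758… → 15.58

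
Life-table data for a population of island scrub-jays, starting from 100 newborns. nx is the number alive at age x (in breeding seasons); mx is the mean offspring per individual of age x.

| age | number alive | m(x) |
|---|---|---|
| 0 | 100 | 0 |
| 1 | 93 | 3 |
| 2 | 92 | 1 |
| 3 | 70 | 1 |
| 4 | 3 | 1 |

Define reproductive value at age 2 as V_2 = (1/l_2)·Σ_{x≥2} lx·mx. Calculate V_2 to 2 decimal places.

lx = nx/n0 = nx/100: 1, 0.93, 0.92, 0.7, 0.03
lx·mx for x ≥ 2: 0.92, 0.7, 0.03 → sum = 1.65
V_2 = 1.65 / l_2 = 1.65 / 0.92 = 1.793478… → 1.79

1.79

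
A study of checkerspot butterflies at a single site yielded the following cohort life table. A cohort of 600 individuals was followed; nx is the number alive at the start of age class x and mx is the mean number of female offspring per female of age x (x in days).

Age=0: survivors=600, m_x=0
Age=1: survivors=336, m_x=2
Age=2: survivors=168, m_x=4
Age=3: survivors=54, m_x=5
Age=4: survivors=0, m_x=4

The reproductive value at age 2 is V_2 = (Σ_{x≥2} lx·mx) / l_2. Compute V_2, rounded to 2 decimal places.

lx = nx/n0 = nx/600: 1, 0.56, 0.28, 0.09, 0
lx·mx for x ≥ 2: 1.12, 0.45, 0 → sum = 1.57
V_2 = 1.57 / l_2 = 1.57 / 0.28 = 5.607143… → 5.61

5.61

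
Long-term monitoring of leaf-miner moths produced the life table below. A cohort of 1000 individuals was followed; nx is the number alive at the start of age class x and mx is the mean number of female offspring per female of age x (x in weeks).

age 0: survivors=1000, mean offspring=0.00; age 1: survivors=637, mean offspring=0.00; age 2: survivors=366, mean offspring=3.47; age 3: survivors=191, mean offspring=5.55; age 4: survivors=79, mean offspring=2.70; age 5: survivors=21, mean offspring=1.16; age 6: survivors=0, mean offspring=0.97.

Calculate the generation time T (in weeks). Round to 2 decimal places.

2.61

lx = nx/n0 = nx/1000: 1, 0.637, 0.366, 0.191, 0.079, 0.021, 0
lx·mx: 0, 0, 1.27002, 1.06005, 0.2133, 0.02436, 0 → R0 = 2.56773
x·lx·mx: 0, 0, 2.54004, 3.18015, 0.8532, 0.1218, 0 → Σ = 6.69519
T = 6.69519 / 2.56773 = 2.607435… → 2.61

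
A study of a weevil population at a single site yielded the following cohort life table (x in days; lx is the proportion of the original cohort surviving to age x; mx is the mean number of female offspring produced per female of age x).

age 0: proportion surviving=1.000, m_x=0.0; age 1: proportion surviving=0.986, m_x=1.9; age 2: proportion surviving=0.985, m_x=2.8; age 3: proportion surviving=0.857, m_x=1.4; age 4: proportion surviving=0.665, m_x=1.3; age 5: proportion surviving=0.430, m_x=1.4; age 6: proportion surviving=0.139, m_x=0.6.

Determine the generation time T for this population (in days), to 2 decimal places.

2.43

lx·mx: 0, 1.8734, 2.758, 1.1998, 0.8645, 0.602, 0.0834 → R0 = 7.3811
x·lx·mx: 0, 1.8734, 5.516, 3.5994, 3.458, 3.01, 0.5004 → Σ = 17.9572
T = 17.9572 / 7.3811 = 2.432862… → 2.43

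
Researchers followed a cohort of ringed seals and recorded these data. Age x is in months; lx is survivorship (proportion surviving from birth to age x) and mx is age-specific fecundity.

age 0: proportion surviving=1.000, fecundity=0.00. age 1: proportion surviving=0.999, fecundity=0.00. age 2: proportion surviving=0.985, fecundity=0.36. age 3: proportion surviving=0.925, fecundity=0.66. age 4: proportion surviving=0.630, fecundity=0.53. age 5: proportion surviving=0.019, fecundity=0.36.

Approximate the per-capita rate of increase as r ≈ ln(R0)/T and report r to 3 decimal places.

R0 = Σ lx·mx = 0 + 0 + 0.3546 + 0.6105 + 0.3339 + 0.00684 = 1.30584
Σ x·lx·mx = 3.9105; T = 3.9105/1.30584 = 2.99462…
r ≈ ln(R0)/T = ln(1.30584)/2.99462… = 0.08911… → 0.089

0.089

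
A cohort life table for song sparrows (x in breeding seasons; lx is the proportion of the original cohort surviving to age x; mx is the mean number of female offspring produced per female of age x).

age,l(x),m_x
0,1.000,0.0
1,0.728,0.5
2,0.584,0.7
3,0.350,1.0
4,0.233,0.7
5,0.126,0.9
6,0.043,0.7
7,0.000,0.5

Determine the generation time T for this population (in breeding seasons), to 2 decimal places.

2.54

lx·mx: 0, 0.364, 0.4088, 0.35, 0.1631, 0.1134, 0.0301, 0 → R0 = 1.4294
x·lx·mx: 0, 0.364, 0.8176, 1.05, 0.6524, 0.567, 0.1806, 0 → Σ = 3.6316
T = 3.6316 / 1.4294 = 2.540646… → 2.54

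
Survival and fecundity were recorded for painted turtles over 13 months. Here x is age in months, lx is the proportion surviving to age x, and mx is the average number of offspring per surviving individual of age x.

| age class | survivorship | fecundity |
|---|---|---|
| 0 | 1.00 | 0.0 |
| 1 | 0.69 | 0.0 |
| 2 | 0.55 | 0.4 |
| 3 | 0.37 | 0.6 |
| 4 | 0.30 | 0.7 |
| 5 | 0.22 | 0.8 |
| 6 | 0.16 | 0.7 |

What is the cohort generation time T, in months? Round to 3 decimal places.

3.721

lx·mx: 0, 0, 0.22, 0.222, 0.21, 0.176, 0.112 → R0 = 0.94
x·lx·mx: 0, 0, 0.44, 0.666, 0.84, 0.88, 0.672 → Σ = 3.498
T = 3.498 / 0.94 = 3.721277… → 3.721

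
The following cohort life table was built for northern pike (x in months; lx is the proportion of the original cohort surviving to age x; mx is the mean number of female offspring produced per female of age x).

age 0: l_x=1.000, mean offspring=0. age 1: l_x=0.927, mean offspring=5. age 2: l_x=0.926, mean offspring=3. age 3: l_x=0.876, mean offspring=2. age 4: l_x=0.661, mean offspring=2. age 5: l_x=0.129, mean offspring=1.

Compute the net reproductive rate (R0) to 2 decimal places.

10.62

lx·mx by age: 0, 4.635, 2.778, 1.752, 1.322, 0.129
R0 = Σ lx·mx = 10.616 → 10.62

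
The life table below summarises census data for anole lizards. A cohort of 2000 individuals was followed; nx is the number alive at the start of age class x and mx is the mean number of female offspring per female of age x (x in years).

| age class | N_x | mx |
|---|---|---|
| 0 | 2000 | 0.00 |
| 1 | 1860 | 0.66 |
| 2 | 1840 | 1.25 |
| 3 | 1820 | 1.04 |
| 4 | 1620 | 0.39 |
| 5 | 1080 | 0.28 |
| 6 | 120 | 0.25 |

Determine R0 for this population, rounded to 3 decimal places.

3.192

lx = nx/n0 = nx/2000: 1, 0.93, 0.92, 0.91, 0.81, 0.54, 0.06
lx·mx by age: 0, 0.6138, 1.15, 0.9464, 0.3159, 0.1512, 0.015
R0 = Σ lx·mx = 3.1923 → 3.192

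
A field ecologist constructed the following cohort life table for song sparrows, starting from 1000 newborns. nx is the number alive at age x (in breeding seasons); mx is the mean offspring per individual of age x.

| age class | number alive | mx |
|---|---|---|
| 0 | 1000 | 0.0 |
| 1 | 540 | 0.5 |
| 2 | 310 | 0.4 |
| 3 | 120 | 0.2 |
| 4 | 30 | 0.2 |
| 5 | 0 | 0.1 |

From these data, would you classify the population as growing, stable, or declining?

declining

lx = nx/n0 = nx/1000: 1, 0.54, 0.31, 0.12, 0.03, 0
R0 = Σ lx·mx = 0 + 0.27 + 0.124 + 0.024 + 0.006 + 0 = 0.424
R0 < 1, so the population is declining.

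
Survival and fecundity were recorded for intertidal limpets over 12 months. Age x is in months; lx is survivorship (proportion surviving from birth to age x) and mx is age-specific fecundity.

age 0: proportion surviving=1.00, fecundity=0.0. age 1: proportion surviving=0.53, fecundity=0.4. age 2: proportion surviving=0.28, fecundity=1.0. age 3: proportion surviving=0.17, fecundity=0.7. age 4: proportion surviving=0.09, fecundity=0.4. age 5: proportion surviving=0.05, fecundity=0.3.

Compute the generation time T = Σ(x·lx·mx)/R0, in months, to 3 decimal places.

lx·mx: 0, 0.212, 0.28, 0.119, 0.036, 0.015 → R0 = 0.662
x·lx·mx: 0, 0.212, 0.56, 0.357, 0.144, 0.075 → Σ = 1.348
T = 1.348 / 0.662 = 2.036254… → 2.036

2.036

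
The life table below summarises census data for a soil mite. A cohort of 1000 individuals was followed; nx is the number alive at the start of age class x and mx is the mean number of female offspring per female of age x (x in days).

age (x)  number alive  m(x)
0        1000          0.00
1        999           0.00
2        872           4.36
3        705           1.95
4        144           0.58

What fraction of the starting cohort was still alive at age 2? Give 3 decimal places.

l_2 = n_2/n_0 = 872/1000 = 0.872 → 0.872

0.872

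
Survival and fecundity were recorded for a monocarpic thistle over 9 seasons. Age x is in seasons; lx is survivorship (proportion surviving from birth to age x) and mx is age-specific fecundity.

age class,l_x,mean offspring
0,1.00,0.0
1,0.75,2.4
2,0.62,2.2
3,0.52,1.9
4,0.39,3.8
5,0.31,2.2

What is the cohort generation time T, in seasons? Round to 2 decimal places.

lx·mx: 0, 1.8, 1.364, 0.988, 1.482, 0.682 → R0 = 6.316
x·lx·mx: 0, 1.8, 2.728, 2.964, 5.928, 3.41 → Σ = 16.83
T = 16.83 / 6.316 = 2.664661… → 2.66

2.66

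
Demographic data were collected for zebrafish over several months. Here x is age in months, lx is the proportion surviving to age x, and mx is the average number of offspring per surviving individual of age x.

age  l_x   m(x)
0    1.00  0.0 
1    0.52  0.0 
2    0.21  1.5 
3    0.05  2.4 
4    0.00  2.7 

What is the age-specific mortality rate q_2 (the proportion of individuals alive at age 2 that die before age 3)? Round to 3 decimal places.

0.762

q_2 = (l_2 − l_3) / l_2 = (0.21 − 0.05) / 0.21
     = 0.16 / 0.21 = 0.761905… → 0.762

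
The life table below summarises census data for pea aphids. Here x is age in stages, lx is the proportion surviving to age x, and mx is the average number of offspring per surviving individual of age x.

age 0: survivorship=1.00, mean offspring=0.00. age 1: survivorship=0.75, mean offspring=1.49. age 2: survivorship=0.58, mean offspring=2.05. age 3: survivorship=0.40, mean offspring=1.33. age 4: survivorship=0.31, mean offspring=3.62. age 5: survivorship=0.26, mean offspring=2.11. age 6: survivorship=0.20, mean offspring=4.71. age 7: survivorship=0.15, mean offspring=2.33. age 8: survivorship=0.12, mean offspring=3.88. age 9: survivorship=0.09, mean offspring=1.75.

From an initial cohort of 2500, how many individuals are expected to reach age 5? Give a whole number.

650

Expected survivors = N0 · l_5 = 2500 × 0.26 = 650 → 650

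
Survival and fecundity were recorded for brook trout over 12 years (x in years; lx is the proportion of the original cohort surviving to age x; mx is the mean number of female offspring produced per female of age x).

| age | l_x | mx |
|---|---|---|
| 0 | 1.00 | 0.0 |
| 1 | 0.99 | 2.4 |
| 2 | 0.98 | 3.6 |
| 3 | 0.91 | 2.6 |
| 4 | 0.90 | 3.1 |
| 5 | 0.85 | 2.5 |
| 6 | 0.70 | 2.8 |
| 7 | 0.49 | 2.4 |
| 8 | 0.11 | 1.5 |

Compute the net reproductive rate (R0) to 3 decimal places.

16.486

lx·mx by age: 0, 2.376, 3.528, 2.366, 2.79, 2.125, 1.96, 1.176, 0.165
R0 = Σ lx·mx = 16.486 → 16.486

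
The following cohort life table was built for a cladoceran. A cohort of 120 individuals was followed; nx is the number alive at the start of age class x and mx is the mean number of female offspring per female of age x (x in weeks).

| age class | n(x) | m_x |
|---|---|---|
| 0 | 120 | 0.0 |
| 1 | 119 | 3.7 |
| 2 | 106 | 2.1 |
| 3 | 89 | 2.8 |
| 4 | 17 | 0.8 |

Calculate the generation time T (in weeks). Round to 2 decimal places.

lx = nx/n0 = nx/120: 1, 0.99167…, 0.88333…, 0.74167…, 0.14167…
lx·mx: 0, 3.669167…, 1.855…, 2.076667…, 0.113333… → R0 = 7.714167…
x·lx·mx: 0, 3.669167…, 3.71…, 6.23…, 0.453333… → Σ = 14.0625…
T = 14.0625… / 7.714167… = 1.822945… → 1.82

1.82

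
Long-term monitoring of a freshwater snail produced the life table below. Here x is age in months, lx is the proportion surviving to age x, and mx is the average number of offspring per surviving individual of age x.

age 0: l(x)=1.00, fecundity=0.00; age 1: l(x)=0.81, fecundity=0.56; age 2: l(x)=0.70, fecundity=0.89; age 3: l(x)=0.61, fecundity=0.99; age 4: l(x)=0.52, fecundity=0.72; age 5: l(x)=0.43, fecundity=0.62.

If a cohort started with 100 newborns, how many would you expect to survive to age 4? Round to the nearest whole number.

Expected survivors = N0 · l_4 = 100 × 0.52 = 52 → 52

52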